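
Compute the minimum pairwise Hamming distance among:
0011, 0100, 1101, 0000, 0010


Comparing all pairs, minimum distance: 1
Can detect 0 errors, correct 0 errors

1


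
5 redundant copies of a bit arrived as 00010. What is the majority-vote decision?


Ones: 1 out of 5
Threshold: 3

0 (1/5 voted 1)


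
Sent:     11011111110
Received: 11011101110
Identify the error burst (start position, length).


XOR: 00000010000

Burst at position 6, length 1


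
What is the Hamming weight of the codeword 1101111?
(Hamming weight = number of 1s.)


Counting 1s in 1101111

6


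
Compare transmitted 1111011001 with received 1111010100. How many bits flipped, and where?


XOR: 0000001101

3 error(s) at position(s): 6, 7, 9


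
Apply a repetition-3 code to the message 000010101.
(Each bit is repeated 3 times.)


Each bit -> 3 copies

000000000000111000111000111


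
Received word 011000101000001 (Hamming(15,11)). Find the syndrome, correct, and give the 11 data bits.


Syndrome = 0: no error detected

Data: 10011000001 (no errors)


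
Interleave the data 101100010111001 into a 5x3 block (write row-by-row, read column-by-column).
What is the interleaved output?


Matrix:
  101
  100
  010
  111
  001
Read columns: 110100011010011

110100011010011


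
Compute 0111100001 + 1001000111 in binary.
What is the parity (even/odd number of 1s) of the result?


0111100001 = 481
1001000111 = 583
Sum = 1064 = 10000101000
1s count = 3

odd parity (3 ones in 10000101000)


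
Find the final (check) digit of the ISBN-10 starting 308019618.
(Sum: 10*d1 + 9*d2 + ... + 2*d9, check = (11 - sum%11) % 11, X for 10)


Weighted sum: 188
188 mod 11 = 1

Check digit: X


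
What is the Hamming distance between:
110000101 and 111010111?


XOR: 001010010
Count of 1s: 3

3


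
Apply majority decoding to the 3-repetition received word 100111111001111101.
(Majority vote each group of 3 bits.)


Groups: 100, 111, 111, 001, 111, 101
Majority votes: 011011

011011


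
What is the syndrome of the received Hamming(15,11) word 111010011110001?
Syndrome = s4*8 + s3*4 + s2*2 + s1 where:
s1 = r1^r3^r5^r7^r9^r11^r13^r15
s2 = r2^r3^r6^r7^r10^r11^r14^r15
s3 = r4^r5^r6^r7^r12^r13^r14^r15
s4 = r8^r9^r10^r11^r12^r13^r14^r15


s1=0, s2=1, s3=0, s4=1

Syndrome = 10 (error at position 10)


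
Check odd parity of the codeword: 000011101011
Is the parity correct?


Number of 1s: 6

No, parity error (6 ones)


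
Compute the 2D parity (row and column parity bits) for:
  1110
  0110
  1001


Row parities: 100
Column parities: 0001

Row P: 100, Col P: 0001, Corner: 1


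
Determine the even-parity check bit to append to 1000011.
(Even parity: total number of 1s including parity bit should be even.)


Number of 1s in data: 3
Parity bit: 1

1


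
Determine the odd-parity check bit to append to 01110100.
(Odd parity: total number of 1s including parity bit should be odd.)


Number of 1s in data: 4
Parity bit: 1

1


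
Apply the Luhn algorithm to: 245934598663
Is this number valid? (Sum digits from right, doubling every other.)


Luhn sum = 57
57 mod 10 = 7

Invalid (Luhn sum mod 10 = 7)


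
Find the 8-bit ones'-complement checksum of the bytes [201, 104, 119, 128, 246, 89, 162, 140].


Sum = 1189 mod 256 = 165
Complement = 90

90


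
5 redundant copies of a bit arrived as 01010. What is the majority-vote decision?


Ones: 2 out of 5
Threshold: 3

0 (2/5 voted 1)


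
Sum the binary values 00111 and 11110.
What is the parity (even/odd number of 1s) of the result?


00111 = 7
11110 = 30
Sum = 37 = 100101
1s count = 3

odd parity (3 ones in 100101)


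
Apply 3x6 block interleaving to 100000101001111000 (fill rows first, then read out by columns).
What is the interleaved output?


Matrix:
  100000
  101001
  111000
Read columns: 111001011000000010

111001011000000010


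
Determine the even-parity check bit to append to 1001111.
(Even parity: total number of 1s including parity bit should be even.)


Number of 1s in data: 5
Parity bit: 1

1


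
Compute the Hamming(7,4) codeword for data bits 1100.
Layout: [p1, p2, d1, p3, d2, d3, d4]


Parity bits: p1=0, p2=1, p3=1

0111100


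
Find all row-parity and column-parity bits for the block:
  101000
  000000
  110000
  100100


Row parities: 0000
Column parities: 111100

Row P: 0000, Col P: 111100, Corner: 0


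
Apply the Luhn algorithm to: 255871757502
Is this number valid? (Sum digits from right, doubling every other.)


Luhn sum = 46
46 mod 10 = 6

Invalid (Luhn sum mod 10 = 6)


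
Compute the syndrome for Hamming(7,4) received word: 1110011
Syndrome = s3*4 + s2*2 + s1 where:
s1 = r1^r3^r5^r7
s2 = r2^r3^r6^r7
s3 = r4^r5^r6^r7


s1=1, s2=0, s3=0

Syndrome = 1 (error at position 1)


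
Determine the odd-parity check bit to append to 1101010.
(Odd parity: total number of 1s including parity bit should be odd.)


Number of 1s in data: 4
Parity bit: 1

1


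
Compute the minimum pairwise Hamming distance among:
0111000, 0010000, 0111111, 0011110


Comparing all pairs, minimum distance: 2
Can detect 1 errors, correct 0 errors

2


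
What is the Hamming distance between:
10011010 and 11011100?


XOR: 01000110
Count of 1s: 3

3


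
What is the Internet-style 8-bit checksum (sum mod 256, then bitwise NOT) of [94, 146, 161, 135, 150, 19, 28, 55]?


Sum = 788 mod 256 = 20
Complement = 235

235


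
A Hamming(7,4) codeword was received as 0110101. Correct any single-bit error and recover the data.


Syndrome = 3: error at position 3

Data: 0101 (corrected bit 3)


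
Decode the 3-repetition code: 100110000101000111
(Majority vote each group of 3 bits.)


Groups: 100, 110, 000, 101, 000, 111
Majority votes: 010101

010101


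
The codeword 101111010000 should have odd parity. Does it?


Number of 1s: 6

No, parity error (6 ones)


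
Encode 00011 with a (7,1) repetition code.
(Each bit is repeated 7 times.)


Each bit -> 7 copies

00000000000000000000011111111111111


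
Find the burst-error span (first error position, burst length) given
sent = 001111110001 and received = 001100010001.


XOR: 000011100000

Burst at position 4, length 3


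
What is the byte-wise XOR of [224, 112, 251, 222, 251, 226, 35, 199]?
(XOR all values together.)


XOR chain: 224 ^ 112 ^ 251 ^ 222 ^ 251 ^ 226 ^ 35 ^ 199 = 72

72


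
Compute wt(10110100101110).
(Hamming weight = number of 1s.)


Counting 1s in 10110100101110

8


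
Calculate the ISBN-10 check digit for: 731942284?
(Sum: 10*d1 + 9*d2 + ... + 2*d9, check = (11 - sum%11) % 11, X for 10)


Weighted sum: 242
242 mod 11 = 0

Check digit: 0


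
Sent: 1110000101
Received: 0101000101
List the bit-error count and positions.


XOR: 1011000000

3 error(s) at position(s): 0, 2, 3


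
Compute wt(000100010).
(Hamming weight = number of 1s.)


Counting 1s in 000100010

2


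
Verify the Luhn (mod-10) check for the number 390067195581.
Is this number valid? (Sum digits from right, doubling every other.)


Luhn sum = 50
50 mod 10 = 0

Valid (Luhn sum mod 10 = 0)


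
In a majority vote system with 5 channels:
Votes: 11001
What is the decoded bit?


Ones: 3 out of 5
Threshold: 3

1 (3/5 voted 1)


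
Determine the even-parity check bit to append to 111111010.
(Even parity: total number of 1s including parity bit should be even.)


Number of 1s in data: 7
Parity bit: 1

1


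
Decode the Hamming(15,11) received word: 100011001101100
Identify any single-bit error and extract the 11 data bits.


Syndrome = 0: no error detected

Data: 01101101100 (no errors)


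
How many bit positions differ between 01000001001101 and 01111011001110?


XOR: 00111010000011
Count of 1s: 6

6


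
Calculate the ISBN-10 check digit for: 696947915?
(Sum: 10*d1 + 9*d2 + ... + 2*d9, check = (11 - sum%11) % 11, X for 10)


Weighted sum: 360
360 mod 11 = 8

Check digit: 3


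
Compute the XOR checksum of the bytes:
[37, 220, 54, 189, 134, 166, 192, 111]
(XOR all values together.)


XOR chain: 37 ^ 220 ^ 54 ^ 189 ^ 134 ^ 166 ^ 192 ^ 111 = 253

253


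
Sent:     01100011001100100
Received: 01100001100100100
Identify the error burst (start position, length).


XOR: 00000010101000000

Burst at position 6, length 5


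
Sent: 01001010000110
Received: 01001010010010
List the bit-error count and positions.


XOR: 00000000010100

2 error(s) at position(s): 9, 11


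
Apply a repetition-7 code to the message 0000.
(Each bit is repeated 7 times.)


Each bit -> 7 copies

0000000000000000000000000000


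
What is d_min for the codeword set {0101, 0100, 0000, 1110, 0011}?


Comparing all pairs, minimum distance: 1
Can detect 0 errors, correct 0 errors

1


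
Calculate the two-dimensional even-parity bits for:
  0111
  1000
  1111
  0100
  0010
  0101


Row parities: 110110
Column parities: 0011

Row P: 110110, Col P: 0011, Corner: 0


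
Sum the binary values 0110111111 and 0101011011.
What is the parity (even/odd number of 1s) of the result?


0110111111 = 447
0101011011 = 347
Sum = 794 = 1100011010
1s count = 5

odd parity (5 ones in 1100011010)


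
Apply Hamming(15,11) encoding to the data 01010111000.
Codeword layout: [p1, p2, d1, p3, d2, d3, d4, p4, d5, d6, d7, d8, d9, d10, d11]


Parity bits: p1=1, p2=1, p3=1, p4=1

110110110111000


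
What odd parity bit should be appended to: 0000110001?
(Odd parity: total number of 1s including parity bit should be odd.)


Number of 1s in data: 3
Parity bit: 0

0


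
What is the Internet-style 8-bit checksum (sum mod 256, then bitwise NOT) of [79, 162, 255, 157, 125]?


Sum = 778 mod 256 = 10
Complement = 245

245


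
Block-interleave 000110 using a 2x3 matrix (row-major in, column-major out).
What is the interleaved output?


Matrix:
  000
  110
Read columns: 010100

010100


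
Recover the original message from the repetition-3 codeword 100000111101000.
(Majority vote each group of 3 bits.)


Groups: 100, 000, 111, 101, 000
Majority votes: 00110

00110


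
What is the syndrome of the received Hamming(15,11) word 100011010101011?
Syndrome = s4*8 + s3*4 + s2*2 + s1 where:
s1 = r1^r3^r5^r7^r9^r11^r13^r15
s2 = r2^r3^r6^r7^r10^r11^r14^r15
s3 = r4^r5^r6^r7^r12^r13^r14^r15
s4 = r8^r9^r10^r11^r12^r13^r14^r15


s1=1, s2=0, s3=1, s4=1

Syndrome = 13 (error at position 13)


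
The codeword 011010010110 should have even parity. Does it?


Number of 1s: 6

Yes, parity is correct (6 ones)


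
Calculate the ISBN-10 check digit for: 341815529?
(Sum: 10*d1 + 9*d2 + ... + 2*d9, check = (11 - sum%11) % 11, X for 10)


Weighted sum: 205
205 mod 11 = 7

Check digit: 4


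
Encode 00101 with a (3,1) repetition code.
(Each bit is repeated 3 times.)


Each bit -> 3 copies

000000111000111


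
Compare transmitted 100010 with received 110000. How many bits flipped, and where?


XOR: 010010

2 error(s) at position(s): 1, 4


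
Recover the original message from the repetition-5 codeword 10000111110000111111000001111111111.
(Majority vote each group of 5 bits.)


Groups: 10000, 11111, 00001, 11111, 00000, 11111, 11111
Majority votes: 0101011

0101011


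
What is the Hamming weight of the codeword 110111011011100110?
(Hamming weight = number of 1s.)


Counting 1s in 110111011011100110

12


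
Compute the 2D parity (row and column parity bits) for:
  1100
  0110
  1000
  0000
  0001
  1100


Row parities: 001010
Column parities: 1111

Row P: 001010, Col P: 1111, Corner: 0


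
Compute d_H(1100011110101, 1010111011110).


XOR: 0110100101011
Count of 1s: 7

7


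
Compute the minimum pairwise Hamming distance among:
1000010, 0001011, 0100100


Comparing all pairs, minimum distance: 3
Can detect 2 errors, correct 1 errors

3


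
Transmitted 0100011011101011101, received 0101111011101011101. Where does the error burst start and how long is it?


XOR: 0001100000000000000

Burst at position 3, length 2


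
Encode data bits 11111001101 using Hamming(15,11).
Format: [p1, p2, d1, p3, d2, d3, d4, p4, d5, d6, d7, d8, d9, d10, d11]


Parity bits: p1=0, p2=0, p3=0, p4=0

001011101001101


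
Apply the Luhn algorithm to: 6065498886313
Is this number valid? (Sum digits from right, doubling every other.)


Luhn sum = 60
60 mod 10 = 0

Valid (Luhn sum mod 10 = 0)


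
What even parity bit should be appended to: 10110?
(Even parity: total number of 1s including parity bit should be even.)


Number of 1s in data: 3
Parity bit: 1

1


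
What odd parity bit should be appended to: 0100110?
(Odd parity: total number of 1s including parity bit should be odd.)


Number of 1s in data: 3
Parity bit: 0

0


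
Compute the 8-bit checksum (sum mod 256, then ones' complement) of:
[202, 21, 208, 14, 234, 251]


Sum = 930 mod 256 = 162
Complement = 93

93


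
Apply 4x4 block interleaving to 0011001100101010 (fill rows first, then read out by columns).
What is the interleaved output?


Matrix:
  0011
  0011
  0010
  1010
Read columns: 0001000011111100

0001000011111100


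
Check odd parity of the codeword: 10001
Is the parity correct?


Number of 1s: 2

No, parity error (2 ones)


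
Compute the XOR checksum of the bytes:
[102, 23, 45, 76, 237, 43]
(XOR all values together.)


XOR chain: 102 ^ 23 ^ 45 ^ 76 ^ 237 ^ 43 = 214

214


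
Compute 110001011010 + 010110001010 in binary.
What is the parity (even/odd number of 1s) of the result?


110001011010 = 3162
010110001010 = 1418
Sum = 4580 = 1000111100100
1s count = 6

even parity (6 ones in 1000111100100)


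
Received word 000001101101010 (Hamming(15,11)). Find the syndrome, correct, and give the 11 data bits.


Syndrome = 0: no error detected

Data: 00111101010 (no errors)


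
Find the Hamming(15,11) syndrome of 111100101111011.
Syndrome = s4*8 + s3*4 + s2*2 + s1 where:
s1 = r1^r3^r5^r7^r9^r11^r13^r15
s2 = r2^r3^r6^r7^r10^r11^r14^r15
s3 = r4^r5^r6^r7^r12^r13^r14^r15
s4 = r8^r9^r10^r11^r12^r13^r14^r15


s1=0, s2=1, s3=1, s4=0

Syndrome = 6 (error at position 6)


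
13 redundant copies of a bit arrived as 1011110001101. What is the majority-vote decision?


Ones: 8 out of 13
Threshold: 7

1 (8/13 voted 1)


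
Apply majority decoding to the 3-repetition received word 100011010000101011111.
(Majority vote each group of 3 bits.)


Groups: 100, 011, 010, 000, 101, 011, 111
Majority votes: 0100111

0100111


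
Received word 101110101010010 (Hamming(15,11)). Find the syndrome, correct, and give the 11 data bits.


Syndrome = 8: error at position 8

Data: 11011010010 (corrected bit 8)


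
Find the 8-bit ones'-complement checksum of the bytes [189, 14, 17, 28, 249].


Sum = 497 mod 256 = 241
Complement = 14

14


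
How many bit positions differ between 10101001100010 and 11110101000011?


XOR: 01011100100001
Count of 1s: 6

6


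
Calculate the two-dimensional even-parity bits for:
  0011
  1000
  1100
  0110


Row parities: 0100
Column parities: 0001

Row P: 0100, Col P: 0001, Corner: 1


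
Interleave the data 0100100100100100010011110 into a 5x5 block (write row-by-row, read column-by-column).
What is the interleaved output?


Matrix:
  01001
  00100
  10010
  00100
  11110
Read columns: 0010110001010110010110000

0010110001010110010110000


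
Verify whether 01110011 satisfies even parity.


Number of 1s: 5

No, parity error (5 ones)


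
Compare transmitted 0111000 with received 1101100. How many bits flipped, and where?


XOR: 1010100

3 error(s) at position(s): 0, 2, 4


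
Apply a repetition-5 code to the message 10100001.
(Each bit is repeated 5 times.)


Each bit -> 5 copies

1111100000111110000000000000000000011111


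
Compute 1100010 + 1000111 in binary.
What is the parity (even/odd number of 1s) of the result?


1100010 = 98
1000111 = 71
Sum = 169 = 10101001
1s count = 4

even parity (4 ones in 10101001)


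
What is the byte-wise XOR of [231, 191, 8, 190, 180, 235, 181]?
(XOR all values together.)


XOR chain: 231 ^ 191 ^ 8 ^ 190 ^ 180 ^ 235 ^ 181 = 4

4


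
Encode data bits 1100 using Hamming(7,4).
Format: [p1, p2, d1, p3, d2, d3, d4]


Parity bits: p1=0, p2=1, p3=1

0111100


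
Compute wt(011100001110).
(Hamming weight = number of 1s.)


Counting 1s in 011100001110

6


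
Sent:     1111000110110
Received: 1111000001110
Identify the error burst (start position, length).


XOR: 0000000111000

Burst at position 7, length 3


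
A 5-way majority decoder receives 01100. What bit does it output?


Ones: 2 out of 5
Threshold: 3

0 (2/5 voted 1)


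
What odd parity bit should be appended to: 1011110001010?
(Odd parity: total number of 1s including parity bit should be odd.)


Number of 1s in data: 7
Parity bit: 0

0


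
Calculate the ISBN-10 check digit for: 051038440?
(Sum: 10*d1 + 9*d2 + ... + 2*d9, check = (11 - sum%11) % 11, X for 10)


Weighted sum: 139
139 mod 11 = 7

Check digit: 4


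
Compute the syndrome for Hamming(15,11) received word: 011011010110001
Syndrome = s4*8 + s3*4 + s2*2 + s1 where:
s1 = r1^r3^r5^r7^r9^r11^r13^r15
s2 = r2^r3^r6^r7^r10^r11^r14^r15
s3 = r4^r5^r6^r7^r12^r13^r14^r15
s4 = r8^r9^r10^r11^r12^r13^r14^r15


s1=0, s2=0, s3=1, s4=0

Syndrome = 4 (error at position 4)


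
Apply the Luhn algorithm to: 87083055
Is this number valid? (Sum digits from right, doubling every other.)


Luhn sum = 34
34 mod 10 = 4

Invalid (Luhn sum mod 10 = 4)


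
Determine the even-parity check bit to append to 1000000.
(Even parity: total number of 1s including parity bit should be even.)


Number of 1s in data: 1
Parity bit: 1

1


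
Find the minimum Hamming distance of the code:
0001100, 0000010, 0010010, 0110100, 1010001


Comparing all pairs, minimum distance: 1
Can detect 0 errors, correct 0 errors

1


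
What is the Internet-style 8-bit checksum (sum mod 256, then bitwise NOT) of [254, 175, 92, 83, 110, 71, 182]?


Sum = 967 mod 256 = 199
Complement = 56

56


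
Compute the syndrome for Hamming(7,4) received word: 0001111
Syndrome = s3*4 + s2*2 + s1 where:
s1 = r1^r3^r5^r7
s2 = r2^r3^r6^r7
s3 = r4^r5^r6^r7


s1=0, s2=0, s3=0

Syndrome = 0 (no error)


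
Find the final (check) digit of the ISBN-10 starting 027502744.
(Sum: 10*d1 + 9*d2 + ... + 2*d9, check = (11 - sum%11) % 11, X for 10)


Weighted sum: 167
167 mod 11 = 2

Check digit: 9


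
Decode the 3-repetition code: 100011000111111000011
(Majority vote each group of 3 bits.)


Groups: 100, 011, 000, 111, 111, 000, 011
Majority votes: 0101101

0101101


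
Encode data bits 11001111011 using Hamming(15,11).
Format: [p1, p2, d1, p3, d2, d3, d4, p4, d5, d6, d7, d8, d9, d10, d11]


Parity bits: p1=1, p2=1, p3=0, p4=0

111010001111011


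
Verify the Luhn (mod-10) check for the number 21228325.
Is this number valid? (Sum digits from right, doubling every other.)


Luhn sum = 30
30 mod 10 = 0

Valid (Luhn sum mod 10 = 0)


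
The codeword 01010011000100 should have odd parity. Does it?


Number of 1s: 5

Yes, parity is correct (5 ones)


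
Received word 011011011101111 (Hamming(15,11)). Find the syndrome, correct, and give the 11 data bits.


Syndrome = 9: error at position 9

Data: 11100101111 (corrected bit 9)


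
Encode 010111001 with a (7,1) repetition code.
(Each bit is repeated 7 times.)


Each bit -> 7 copies

000000011111110000000111111111111111111111000000000000001111111


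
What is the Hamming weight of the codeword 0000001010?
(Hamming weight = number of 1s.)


Counting 1s in 0000001010

2


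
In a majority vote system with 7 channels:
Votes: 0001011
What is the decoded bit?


Ones: 3 out of 7
Threshold: 4

0 (3/7 voted 1)


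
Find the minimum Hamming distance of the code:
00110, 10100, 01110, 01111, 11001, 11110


Comparing all pairs, minimum distance: 1
Can detect 0 errors, correct 0 errors

1


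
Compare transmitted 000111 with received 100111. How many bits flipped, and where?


XOR: 100000

1 error(s) at position(s): 0


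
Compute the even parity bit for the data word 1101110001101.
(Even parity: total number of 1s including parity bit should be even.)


Number of 1s in data: 8
Parity bit: 0

0


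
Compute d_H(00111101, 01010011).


XOR: 01101110
Count of 1s: 5

5


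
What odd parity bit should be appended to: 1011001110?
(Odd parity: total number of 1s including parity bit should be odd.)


Number of 1s in data: 6
Parity bit: 1

1


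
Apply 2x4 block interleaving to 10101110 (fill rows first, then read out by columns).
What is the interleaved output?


Matrix:
  1010
  1110
Read columns: 11011100

11011100


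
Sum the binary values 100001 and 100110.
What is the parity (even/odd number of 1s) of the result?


100001 = 33
100110 = 38
Sum = 71 = 1000111
1s count = 4

even parity (4 ones in 1000111)


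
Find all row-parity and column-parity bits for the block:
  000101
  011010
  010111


Row parities: 010
Column parities: 001000

Row P: 010, Col P: 001000, Corner: 1


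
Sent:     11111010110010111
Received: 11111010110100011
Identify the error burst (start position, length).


XOR: 00000000000110100

Burst at position 11, length 4


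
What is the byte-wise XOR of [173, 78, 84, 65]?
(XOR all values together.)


XOR chain: 173 ^ 78 ^ 84 ^ 65 = 246

246


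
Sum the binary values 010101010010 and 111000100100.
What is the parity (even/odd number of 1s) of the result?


010101010010 = 1362
111000100100 = 3620
Sum = 4982 = 1001101110110
1s count = 8

even parity (8 ones in 1001101110110)


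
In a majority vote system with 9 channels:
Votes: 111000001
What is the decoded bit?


Ones: 4 out of 9
Threshold: 5

0 (4/9 voted 1)


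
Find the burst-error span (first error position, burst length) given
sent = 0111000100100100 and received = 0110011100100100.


XOR: 0001011000000000

Burst at position 3, length 4


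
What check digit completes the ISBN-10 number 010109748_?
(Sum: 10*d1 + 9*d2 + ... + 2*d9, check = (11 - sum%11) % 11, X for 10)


Weighted sum: 117
117 mod 11 = 7

Check digit: 4


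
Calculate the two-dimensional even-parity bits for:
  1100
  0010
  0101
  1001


Row parities: 0100
Column parities: 0010

Row P: 0100, Col P: 0010, Corner: 1


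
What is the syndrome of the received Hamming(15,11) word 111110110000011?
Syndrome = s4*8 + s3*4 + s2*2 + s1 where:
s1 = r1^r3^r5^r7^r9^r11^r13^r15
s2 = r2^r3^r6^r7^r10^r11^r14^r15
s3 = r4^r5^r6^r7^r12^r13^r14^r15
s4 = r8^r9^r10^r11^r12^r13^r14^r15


s1=1, s2=1, s3=1, s4=1

Syndrome = 15 (error at position 15)


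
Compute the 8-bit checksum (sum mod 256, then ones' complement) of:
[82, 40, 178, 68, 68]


Sum = 436 mod 256 = 180
Complement = 75

75


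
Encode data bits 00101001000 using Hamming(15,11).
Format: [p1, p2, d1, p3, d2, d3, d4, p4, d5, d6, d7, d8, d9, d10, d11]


Parity bits: p1=1, p2=1, p3=0, p4=0

110001001001000


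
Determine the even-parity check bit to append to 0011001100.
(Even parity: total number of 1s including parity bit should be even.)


Number of 1s in data: 4
Parity bit: 0

0


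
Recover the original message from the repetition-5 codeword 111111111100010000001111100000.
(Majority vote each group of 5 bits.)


Groups: 11111, 11111, 00010, 00000, 11111, 00000
Majority votes: 110010

110010


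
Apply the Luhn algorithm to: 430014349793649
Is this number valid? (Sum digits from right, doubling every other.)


Luhn sum = 82
82 mod 10 = 2

Invalid (Luhn sum mod 10 = 2)


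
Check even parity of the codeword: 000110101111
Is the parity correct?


Number of 1s: 7

No, parity error (7 ones)


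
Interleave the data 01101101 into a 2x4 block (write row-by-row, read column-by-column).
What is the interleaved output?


Matrix:
  0110
  1101
Read columns: 01111001

01111001


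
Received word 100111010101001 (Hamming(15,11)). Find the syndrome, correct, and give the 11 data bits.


Syndrome = 7: error at position 7

Data: 01110101001 (corrected bit 7)


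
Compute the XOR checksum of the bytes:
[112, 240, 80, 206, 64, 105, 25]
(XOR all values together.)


XOR chain: 112 ^ 240 ^ 80 ^ 206 ^ 64 ^ 105 ^ 25 = 46

46


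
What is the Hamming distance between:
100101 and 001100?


XOR: 101001
Count of 1s: 3

3


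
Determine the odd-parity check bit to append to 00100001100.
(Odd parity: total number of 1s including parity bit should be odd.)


Number of 1s in data: 3
Parity bit: 0

0


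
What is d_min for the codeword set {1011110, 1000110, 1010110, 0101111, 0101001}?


Comparing all pairs, minimum distance: 1
Can detect 0 errors, correct 0 errors

1


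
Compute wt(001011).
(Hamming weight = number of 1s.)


Counting 1s in 001011

3


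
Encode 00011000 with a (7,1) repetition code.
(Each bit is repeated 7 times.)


Each bit -> 7 copies

00000000000000000000011111111111111000000000000000000000


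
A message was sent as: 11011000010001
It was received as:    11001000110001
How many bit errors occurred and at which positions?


XOR: 00010000100000

2 error(s) at position(s): 3, 8


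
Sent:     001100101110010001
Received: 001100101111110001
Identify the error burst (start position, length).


XOR: 000000000001100000

Burst at position 11, length 2


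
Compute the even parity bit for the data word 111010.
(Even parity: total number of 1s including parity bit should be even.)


Number of 1s in data: 4
Parity bit: 0

0


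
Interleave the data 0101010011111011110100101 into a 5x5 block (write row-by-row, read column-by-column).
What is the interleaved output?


Matrix:
  01010
  10011
  11101
  11101
  00101
Read columns: 0111010110001111100001111

0111010110001111100001111


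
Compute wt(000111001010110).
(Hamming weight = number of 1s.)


Counting 1s in 000111001010110

7


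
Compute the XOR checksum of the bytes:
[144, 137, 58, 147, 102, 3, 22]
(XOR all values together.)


XOR chain: 144 ^ 137 ^ 58 ^ 147 ^ 102 ^ 3 ^ 22 = 195

195


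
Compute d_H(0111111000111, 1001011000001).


XOR: 1110100000110
Count of 1s: 6

6


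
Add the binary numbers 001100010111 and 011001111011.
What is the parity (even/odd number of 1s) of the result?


001100010111 = 791
011001111011 = 1659
Sum = 2450 = 100110010010
1s count = 5

odd parity (5 ones in 100110010010)


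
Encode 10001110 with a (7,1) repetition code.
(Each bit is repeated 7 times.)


Each bit -> 7 copies

11111110000000000000000000001111111111111111111110000000


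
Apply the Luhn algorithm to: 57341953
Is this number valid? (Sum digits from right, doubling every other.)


Luhn sum = 33
33 mod 10 = 3

Invalid (Luhn sum mod 10 = 3)


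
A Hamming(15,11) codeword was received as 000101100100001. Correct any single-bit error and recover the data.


Syndrome = 0: no error detected

Data: 00110100001 (no errors)


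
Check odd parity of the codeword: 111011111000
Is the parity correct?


Number of 1s: 8

No, parity error (8 ones)


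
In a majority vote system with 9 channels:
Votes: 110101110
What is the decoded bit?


Ones: 6 out of 9
Threshold: 5

1 (6/9 voted 1)


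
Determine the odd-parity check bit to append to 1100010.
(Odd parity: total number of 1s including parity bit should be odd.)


Number of 1s in data: 3
Parity bit: 0

0


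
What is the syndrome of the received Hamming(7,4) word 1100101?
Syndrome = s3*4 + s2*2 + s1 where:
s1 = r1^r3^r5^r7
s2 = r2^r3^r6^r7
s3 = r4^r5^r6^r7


s1=1, s2=0, s3=0

Syndrome = 1 (error at position 1)


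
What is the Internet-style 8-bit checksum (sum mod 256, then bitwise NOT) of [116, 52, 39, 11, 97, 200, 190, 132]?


Sum = 837 mod 256 = 69
Complement = 186

186


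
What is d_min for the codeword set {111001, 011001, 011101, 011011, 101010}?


Comparing all pairs, minimum distance: 1
Can detect 0 errors, correct 0 errors

1


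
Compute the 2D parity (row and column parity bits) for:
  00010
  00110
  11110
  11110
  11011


Row parities: 10000
Column parities: 11111

Row P: 10000, Col P: 11111, Corner: 1


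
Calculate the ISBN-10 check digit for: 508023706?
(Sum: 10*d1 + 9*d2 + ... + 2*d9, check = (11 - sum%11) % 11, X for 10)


Weighted sum: 181
181 mod 11 = 5

Check digit: 6


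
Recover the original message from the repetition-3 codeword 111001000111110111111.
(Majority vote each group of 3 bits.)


Groups: 111, 001, 000, 111, 110, 111, 111
Majority votes: 1001111

1001111


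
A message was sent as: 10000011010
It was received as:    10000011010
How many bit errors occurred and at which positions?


XOR: 00000000000

0 errors (received matches sent)


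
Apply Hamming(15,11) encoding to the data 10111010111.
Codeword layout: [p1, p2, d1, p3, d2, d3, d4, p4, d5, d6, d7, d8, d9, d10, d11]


Parity bits: p1=0, p2=0, p3=1, p4=1

001101111010111


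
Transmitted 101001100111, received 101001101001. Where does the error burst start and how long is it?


XOR: 000000001110

Burst at position 8, length 3


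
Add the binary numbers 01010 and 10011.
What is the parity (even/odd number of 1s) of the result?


01010 = 10
10011 = 19
Sum = 29 = 11101
1s count = 4

even parity (4 ones in 11101)


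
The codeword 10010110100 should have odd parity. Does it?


Number of 1s: 5

Yes, parity is correct (5 ones)


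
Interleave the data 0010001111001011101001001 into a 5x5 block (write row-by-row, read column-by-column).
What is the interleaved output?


Matrix:
  00100
  01111
  00101
  11010
  01001
Read columns: 0001001011111000101001101

0001001011111000101001101


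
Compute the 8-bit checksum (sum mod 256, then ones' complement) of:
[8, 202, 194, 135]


Sum = 539 mod 256 = 27
Complement = 228

228


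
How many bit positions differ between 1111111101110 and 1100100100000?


XOR: 0011011001110
Count of 1s: 7

7


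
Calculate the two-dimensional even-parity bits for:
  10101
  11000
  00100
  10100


Row parities: 1010
Column parities: 11101

Row P: 1010, Col P: 11101, Corner: 0


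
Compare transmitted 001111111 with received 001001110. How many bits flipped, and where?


XOR: 000110001

3 error(s) at position(s): 3, 4, 8


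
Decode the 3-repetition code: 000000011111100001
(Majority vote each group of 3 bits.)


Groups: 000, 000, 011, 111, 100, 001
Majority votes: 001100

001100


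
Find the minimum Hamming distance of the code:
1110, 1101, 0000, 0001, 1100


Comparing all pairs, minimum distance: 1
Can detect 0 errors, correct 0 errors

1


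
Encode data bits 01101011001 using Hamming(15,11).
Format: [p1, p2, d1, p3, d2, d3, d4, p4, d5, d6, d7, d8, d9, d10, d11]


Parity bits: p1=0, p2=1, p3=0, p4=0

010011001011001


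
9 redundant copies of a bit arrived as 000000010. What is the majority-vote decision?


Ones: 1 out of 9
Threshold: 5

0 (1/9 voted 1)


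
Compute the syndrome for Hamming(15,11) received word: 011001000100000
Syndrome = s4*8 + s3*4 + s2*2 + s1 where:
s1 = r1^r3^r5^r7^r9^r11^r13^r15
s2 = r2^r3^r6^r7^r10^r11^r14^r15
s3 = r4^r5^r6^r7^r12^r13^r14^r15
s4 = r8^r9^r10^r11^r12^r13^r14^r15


s1=1, s2=0, s3=1, s4=1

Syndrome = 13 (error at position 13)


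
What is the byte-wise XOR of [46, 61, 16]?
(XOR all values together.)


XOR chain: 46 ^ 61 ^ 16 = 3

3


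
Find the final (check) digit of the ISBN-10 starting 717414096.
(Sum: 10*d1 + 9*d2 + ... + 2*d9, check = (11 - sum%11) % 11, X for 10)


Weighted sum: 228
228 mod 11 = 8

Check digit: 3


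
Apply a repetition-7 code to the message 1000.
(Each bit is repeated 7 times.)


Each bit -> 7 copies

1111111000000000000000000000


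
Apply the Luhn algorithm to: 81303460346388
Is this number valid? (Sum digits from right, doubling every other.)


Luhn sum = 58
58 mod 10 = 8

Invalid (Luhn sum mod 10 = 8)


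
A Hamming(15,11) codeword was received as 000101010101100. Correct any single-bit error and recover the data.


Syndrome = 1: error at position 1

Data: 00100101100 (corrected bit 1)


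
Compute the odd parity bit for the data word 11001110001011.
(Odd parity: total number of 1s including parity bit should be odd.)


Number of 1s in data: 8
Parity bit: 1

1


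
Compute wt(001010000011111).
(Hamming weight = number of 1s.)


Counting 1s in 001010000011111

7


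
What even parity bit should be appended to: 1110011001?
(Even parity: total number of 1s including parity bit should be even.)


Number of 1s in data: 6
Parity bit: 0

0


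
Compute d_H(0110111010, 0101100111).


XOR: 0011011101
Count of 1s: 6

6


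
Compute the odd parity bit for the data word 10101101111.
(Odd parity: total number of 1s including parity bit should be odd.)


Number of 1s in data: 8
Parity bit: 1

1


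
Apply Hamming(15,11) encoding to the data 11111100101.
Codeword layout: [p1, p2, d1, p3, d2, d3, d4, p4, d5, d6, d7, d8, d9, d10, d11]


Parity bits: p1=0, p2=1, p3=1, p4=0

011111101100101


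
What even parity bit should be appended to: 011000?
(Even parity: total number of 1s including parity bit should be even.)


Number of 1s in data: 2
Parity bit: 0

0


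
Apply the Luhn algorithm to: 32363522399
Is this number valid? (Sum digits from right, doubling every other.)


Luhn sum = 44
44 mod 10 = 4

Invalid (Luhn sum mod 10 = 4)


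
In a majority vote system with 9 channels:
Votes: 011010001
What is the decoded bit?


Ones: 4 out of 9
Threshold: 5

0 (4/9 voted 1)


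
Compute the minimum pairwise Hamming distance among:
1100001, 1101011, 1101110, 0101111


Comparing all pairs, minimum distance: 2
Can detect 1 errors, correct 0 errors

2


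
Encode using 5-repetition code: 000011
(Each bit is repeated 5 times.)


Each bit -> 5 copies

000000000000000000001111111111


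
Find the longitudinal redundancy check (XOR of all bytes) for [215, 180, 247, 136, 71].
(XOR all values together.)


XOR chain: 215 ^ 180 ^ 247 ^ 136 ^ 71 = 91

91


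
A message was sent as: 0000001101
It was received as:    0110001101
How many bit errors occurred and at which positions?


XOR: 0110000000

2 error(s) at position(s): 1, 2


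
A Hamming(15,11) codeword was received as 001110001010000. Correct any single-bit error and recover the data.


Syndrome = 0: no error detected

Data: 11001010000 (no errors)


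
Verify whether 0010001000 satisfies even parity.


Number of 1s: 2

Yes, parity is correct (2 ones)


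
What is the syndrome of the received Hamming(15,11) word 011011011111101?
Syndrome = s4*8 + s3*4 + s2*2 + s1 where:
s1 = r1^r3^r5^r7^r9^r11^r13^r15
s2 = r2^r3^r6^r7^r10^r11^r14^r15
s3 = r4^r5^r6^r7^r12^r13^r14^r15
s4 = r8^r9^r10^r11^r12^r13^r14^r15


s1=0, s2=0, s3=1, s4=1

Syndrome = 12 (error at position 12)


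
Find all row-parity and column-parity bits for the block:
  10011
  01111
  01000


Row parities: 101
Column parities: 10100

Row P: 101, Col P: 10100, Corner: 0


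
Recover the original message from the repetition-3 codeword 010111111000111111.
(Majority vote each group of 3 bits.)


Groups: 010, 111, 111, 000, 111, 111
Majority votes: 011011

011011


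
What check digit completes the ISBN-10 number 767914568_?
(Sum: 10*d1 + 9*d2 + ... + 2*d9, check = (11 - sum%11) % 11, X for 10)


Weighted sum: 323
323 mod 11 = 4

Check digit: 7


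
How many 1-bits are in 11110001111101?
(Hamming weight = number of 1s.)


Counting 1s in 11110001111101

10


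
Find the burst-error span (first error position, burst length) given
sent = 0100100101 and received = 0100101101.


XOR: 0000001000

Burst at position 6, length 1


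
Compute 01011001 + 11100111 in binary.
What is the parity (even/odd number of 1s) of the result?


01011001 = 89
11100111 = 231
Sum = 320 = 101000000
1s count = 2

even parity (2 ones in 101000000)


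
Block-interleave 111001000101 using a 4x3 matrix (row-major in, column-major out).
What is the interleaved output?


Matrix:
  111
  001
  000
  101
Read columns: 100110001101

100110001101


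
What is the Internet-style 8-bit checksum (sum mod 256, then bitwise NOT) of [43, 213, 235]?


Sum = 491 mod 256 = 235
Complement = 20

20


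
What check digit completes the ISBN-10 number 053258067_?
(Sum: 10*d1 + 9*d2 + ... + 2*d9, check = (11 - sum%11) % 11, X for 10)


Weighted sum: 185
185 mod 11 = 9

Check digit: 2


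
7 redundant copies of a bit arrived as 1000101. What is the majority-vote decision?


Ones: 3 out of 7
Threshold: 4

0 (3/7 voted 1)


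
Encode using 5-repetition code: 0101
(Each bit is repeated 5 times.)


Each bit -> 5 copies

00000111110000011111


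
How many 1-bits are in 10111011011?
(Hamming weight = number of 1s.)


Counting 1s in 10111011011

8


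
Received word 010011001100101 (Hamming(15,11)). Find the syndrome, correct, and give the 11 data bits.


Syndrome = 0: no error detected

Data: 01101100101 (no errors)


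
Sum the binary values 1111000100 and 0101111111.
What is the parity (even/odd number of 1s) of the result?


1111000100 = 964
0101111111 = 383
Sum = 1347 = 10101000011
1s count = 5

odd parity (5 ones in 10101000011)


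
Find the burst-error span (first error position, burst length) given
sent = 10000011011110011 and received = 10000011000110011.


XOR: 00000000011000000

Burst at position 9, length 2


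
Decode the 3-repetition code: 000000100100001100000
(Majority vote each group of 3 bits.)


Groups: 000, 000, 100, 100, 001, 100, 000
Majority votes: 0000000

0000000


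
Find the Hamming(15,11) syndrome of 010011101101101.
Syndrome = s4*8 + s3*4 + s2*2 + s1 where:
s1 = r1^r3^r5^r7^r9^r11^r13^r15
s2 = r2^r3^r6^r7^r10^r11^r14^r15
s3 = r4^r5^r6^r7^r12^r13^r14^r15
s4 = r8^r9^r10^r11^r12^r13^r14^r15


s1=1, s2=1, s3=0, s4=1

Syndrome = 11 (error at position 11)


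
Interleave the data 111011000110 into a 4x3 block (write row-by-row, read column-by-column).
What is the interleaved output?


Matrix:
  111
  011
  000
  110
Read columns: 100111011100

100111011100


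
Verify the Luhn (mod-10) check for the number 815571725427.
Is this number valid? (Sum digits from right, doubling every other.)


Luhn sum = 43
43 mod 10 = 3

Invalid (Luhn sum mod 10 = 3)


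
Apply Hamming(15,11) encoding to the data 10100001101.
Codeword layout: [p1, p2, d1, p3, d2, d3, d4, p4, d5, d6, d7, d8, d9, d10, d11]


Parity bits: p1=1, p2=1, p3=0, p4=1

111001010001101


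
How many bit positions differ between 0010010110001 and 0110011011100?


XOR: 0100001101101
Count of 1s: 6

6


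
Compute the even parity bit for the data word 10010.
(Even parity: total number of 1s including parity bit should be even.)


Number of 1s in data: 2
Parity bit: 0

0


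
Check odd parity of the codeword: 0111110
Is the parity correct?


Number of 1s: 5

Yes, parity is correct (5 ones)


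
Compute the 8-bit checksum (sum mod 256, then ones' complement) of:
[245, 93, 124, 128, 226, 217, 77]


Sum = 1110 mod 256 = 86
Complement = 169

169


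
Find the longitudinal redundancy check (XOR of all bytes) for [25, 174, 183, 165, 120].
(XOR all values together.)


XOR chain: 25 ^ 174 ^ 183 ^ 165 ^ 120 = 221

221


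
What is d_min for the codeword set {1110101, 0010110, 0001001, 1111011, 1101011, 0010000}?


Comparing all pairs, minimum distance: 1
Can detect 0 errors, correct 0 errors

1
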